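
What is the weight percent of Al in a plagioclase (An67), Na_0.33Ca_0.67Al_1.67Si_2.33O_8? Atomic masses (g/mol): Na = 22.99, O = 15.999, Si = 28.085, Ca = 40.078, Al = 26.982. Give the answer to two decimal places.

Molar mass of Na_0.33Ca_0.67Al_1.67Si_2.33O_8: 0.33×22.99 + 0.67×40.078 + 1.67×26.982 + 2.33×28.085 + 8×15.999 = 272.929 g/mol.
Mass of Al per formula unit: 1.67 × 26.982 = 45.060 g.
Weight fraction Al = 45.060 / 272.929 = 0.1651.

16.51 wt%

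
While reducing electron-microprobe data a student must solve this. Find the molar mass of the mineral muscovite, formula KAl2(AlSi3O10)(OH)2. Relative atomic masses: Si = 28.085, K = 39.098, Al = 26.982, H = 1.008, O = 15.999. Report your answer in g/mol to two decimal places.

The formula mass is the sum 1×39.098 + 3×26.982 + 3×28.085 + 12×15.999 + 2×1.008.

398.30 g/mol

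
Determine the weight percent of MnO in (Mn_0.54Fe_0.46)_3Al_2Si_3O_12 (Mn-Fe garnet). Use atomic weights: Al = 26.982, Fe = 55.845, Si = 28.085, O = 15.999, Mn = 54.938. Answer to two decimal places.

Molar mass of (Mn_0.54Fe_0.46)_3Al_2Si_3O_12 = 1.62·54.938 + 1.38·55.845 + 2·26.982 + 3·28.085 + 12·15.999 = 496.273 g/mol.
Each formula unit contains 1.62 Mn, equivalent to 1.62/1 = 1.6200 mol MnO.
M(MnO) = 1×54.938 + 1×15.999 = 70.937 g/mol.
Mass of MnO per formula unit = 1.6200 × 70.937 = 114.918 g.
MnO wt% = 114.918 / 496.273 × 100 = 23.16%.

23.16 wt%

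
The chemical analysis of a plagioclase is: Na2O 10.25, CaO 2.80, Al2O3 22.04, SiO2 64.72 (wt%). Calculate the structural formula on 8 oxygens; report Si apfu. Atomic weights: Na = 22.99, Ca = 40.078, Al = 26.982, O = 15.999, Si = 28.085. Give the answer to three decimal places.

2.855 Si apfu

Na2O: 10.25/61.979 = 0.16538 mol → 0.33076 mol Na, 0.16538 mol O.
CaO: 2.80/56.077 = 0.04993 mol → 0.04993 mol Ca, 0.04993 mol O.
Al2O3: 22.04/101.961 = 0.21616 mol → 0.43232 mol Al, 0.64848 mol O.
SiO2: 64.72/60.083 = 1.07718 mol → 1.07718 mol Si, 2.15436 mol O.
Total oxygen = 3.01815 mol. Normalization factor = 8/3.01815 = 2.65063.
Si per 8 O = 1.07718 × 2.65063 = 2.855.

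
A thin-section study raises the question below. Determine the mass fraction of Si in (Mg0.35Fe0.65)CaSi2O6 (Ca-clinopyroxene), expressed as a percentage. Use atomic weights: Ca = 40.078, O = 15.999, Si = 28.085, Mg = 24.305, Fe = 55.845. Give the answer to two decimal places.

Molar mass of (Mg0.35Fe0.65)CaSi2O6: 0.35×24.305 + 0.65×55.845 + 1×40.078 + 2×28.085 + 6×15.999 = 237.048 g/mol.
Mass of Si per formula unit: 2 × 28.085 = 56.170 g.
Weight fraction Si = 56.170 / 237.048 = 0.2370.

23.70 wt%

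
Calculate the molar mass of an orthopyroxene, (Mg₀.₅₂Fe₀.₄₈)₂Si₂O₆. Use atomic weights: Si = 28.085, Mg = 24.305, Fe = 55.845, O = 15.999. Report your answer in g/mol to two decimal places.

Mg: 1.04 × 24.305 = 25.2772
Fe: 0.96 × 55.845 = 53.6112
Si: 2 × 28.085 = 56.1700
O: 6 × 15.999 = 95.9940
Summing the contributions gives the formula mass.

231.05 g/mol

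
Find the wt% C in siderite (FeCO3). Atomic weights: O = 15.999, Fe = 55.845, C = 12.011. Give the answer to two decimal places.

10.37 mass %

Formula mass = 1×55.845 + 1×12.011 + 3×15.999 = 115.853 g/mol, of which 12.011 g is C.
So C makes up 12.011/115.853 = 0.1037 of the mass, i.e. 10.37%.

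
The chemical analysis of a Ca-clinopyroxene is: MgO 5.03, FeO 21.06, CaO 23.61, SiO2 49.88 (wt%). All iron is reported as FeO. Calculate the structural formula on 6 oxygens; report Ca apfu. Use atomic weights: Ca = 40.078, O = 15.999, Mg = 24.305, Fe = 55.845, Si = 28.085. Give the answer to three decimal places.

1.011 Ca apfu

MgO: 5.03/40.304 = 0.12480 mol → 0.12480 mol Mg, 0.12480 mol O.
FeO: 21.06/71.844 = 0.29314 mol → 0.29314 mol Fe, 0.29314 mol O.
CaO: 23.61/56.077 = 0.42103 mol → 0.42103 mol Ca, 0.42103 mol O.
SiO2: 49.88/60.083 = 0.83018 mol → 0.83018 mol Si, 1.66036 mol O.
Total oxygen = 2.49933 mol. Normalization factor = 6/2.49933 = 2.40064.
Ca per 6 O = 0.42103 × 2.40064 = 1.011.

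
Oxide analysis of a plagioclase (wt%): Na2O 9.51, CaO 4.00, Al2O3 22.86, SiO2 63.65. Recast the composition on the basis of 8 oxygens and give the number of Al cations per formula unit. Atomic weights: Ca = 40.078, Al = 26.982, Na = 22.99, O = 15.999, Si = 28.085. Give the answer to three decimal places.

1.189 Al apfu

Na2O: 9.51/61.979 = 0.15344 mol → 0.30688 mol Na, 0.15344 mol O.
CaO: 4.00/56.077 = 0.07133 mol → 0.07133 mol Ca, 0.07133 mol O.
Al2O3: 22.86/101.961 = 0.22420 mol → 0.44840 mol Al, 0.67260 mol O.
SiO2: 63.65/60.083 = 1.05937 mol → 1.05937 mol Si, 2.11874 mol O.
Total oxygen = 3.01611 mol. Normalization factor = 8/3.01611 = 2.65242.
Al per 8 O = 0.44840 × 2.65242 = 1.189.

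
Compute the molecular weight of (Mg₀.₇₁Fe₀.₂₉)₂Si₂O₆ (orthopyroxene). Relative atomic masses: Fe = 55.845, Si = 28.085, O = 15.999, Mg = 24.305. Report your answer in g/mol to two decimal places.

The formula mass is the sum 1.42*24.305 + 0.58*55.845 + 2*28.085 + 6*15.999.

219.07 g/mol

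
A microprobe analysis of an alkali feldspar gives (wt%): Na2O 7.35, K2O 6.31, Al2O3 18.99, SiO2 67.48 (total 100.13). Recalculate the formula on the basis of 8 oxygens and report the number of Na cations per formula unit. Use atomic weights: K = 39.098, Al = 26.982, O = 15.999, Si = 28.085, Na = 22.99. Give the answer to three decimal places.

Na2O (M=61.979): mol = 0.11859; Na = 0.23718, O = 0.11859.
K2O (M=94.195): mol = 0.06699; K = 0.13398, O = 0.06699.
Al2O3 (M=101.961): mol = 0.18625; Al = 0.37250, O = 0.55875.
SiO2 (M=60.083): mol = 1.12311; Si = 1.12311, O = 2.24622.
ΣO = 2.99055; factor = 8/ΣO = 2.67509.
Na apfu = 0.23718 × 2.67509 = 0.634.

0.634 Na apfu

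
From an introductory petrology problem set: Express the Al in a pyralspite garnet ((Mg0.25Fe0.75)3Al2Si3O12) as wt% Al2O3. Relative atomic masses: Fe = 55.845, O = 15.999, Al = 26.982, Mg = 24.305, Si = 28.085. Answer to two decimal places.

Formula mass = 474.087 g/mol.
2 Al → 1.0000 mol Al2O3 per formula unit; M(Al2O3) = 101.961, so Al2O3 mass = 101.961 g.
101.961/474.087 × 100 = 21.51 wt%.

21.51 wt%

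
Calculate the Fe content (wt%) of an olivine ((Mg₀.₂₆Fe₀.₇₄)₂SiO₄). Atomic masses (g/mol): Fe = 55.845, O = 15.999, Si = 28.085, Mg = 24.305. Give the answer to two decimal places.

44.11 wt%

M((Mg₀.₂₆Fe₀.₇₄)₂SiO₄) = 187.370 g/mol.
Fe contributes 1.48 × 55.845 = 82.651 g per mole.
82.651/187.370 = 0.4411 → 44.11%.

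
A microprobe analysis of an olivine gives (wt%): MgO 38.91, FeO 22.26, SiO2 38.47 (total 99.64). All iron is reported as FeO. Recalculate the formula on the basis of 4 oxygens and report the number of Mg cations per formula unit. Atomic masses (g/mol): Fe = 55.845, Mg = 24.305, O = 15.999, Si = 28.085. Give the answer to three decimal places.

MgO: 38.91/40.304 = 0.96541 mol → 0.96541 mol Mg, 0.96541 mol O.
FeO: 22.26/71.844 = 0.30984 mol → 0.30984 mol Fe, 0.30984 mol O.
SiO2: 38.47/60.083 = 0.64028 mol → 0.64028 mol Si, 1.28056 mol O.
Total oxygen = 2.55581 mol. Normalization factor = 4/2.55581 = 1.56506.
Mg per 4 O = 0.96541 × 1.56506 = 1.511.

1.511 Mg apfu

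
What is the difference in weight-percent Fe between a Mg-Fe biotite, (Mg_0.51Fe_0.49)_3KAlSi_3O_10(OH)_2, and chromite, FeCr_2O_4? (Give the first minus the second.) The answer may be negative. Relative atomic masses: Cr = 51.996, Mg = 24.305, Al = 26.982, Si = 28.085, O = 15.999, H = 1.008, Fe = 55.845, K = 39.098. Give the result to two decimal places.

First mineral: 82.092 g Fe in 463.618 g formula = 17.71 wt% Fe.
Second mineral: 55.845 g Fe in 223.833 g formula = 24.95 wt% Fe.
17.71% − 24.95% gives a difference of -7.24 percentage points.

-7.24 percentage points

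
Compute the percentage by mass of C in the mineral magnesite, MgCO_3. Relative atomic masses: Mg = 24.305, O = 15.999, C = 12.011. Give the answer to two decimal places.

14.25 weight percent

M(MgCO_3) = 84.313 g/mol.
C contributes 1 × 12.011 = 12.011 g per mole.
12.011/84.313 = 0.1425 → 14.25%.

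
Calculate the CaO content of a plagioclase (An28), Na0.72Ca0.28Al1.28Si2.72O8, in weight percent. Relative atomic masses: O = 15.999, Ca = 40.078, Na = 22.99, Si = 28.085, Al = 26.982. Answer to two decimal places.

5.89 wt%

M(Na0.72Ca0.28Al1.28Si2.72O8) = 266.695 g/mol; M(CaO) = 56.077 g/mol.
Moles CaO per formula unit = 0.28 Ca ÷ 1 = 0.2800.
CaO fraction = (0.2800 × 56.077) / 266.695 = 15.702/266.695 = 0.0589.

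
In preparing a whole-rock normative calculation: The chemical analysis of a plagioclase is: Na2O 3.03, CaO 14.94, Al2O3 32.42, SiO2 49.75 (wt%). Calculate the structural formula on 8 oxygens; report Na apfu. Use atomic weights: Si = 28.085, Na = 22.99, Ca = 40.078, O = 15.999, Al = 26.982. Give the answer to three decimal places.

Na2O: 3.03/61.979 = 0.04889 mol → 0.09778 mol Na, 0.04889 mol O.
CaO: 14.94/56.077 = 0.26642 mol → 0.26642 mol Ca, 0.26642 mol O.
Al2O3: 32.42/101.961 = 0.31796 mol → 0.63592 mol Al, 0.95388 mol O.
SiO2: 49.75/60.083 = 0.82802 mol → 0.82802 mol Si, 1.65604 mol O.
Total oxygen = 2.92523 mol. Normalization factor = 8/2.92523 = 2.73483.
Na per 8 O = 0.09778 × 2.73483 = 0.267.

0.267 Na apfu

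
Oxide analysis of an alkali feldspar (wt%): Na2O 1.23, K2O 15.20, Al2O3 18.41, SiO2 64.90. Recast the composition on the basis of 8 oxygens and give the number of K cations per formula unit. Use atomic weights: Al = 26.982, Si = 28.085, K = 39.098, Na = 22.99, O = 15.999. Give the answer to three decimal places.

Na2O (M=61.979): mol = 0.01985; Na = 0.03970, O = 0.01985.
K2O (M=94.195): mol = 0.16137; K = 0.32274, O = 0.16137.
Al2O3 (M=101.961): mol = 0.18056; Al = 0.36112, O = 0.54168.
SiO2 (M=60.083): mol = 1.08017; Si = 1.08017, O = 2.16034.
ΣO = 2.88324; factor = 8/ΣO = 2.77466.
K apfu = 0.32274 × 2.77466 = 0.895.

0.895 K apfu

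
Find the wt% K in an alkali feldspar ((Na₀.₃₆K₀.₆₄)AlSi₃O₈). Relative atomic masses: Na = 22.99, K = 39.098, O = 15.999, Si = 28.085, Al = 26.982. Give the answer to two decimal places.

9.18 weight percent

M((Na₀.₃₆K₀.₆₄)AlSi₃O₈) = 272.528 g/mol.
K contributes 0.64 × 39.098 = 25.023 g per mole.
25.023/272.528 = 0.0918 → 9.18%.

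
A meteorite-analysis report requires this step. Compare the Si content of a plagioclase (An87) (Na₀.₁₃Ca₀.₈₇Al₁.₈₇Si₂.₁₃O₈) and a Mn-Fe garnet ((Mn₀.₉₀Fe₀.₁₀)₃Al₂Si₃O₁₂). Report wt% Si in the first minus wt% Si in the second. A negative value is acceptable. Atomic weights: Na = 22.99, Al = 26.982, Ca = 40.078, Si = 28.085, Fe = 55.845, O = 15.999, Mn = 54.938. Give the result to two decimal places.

Si in Na₀.₁₃Ca₀.₈₇Al₁.₈₇Si₂.₁₃O₈: molar mass 276.126 g/mol; 2.13×28.085 = 59.821 g → 21.66 wt%.
Si in (Mn₀.₉₀Fe₀.₁₀)₃Al₂Si₃O₁₂: molar mass 495.293 g/mol; 3×28.085 = 84.255 g → 17.01 wt%.
Difference = 21.66 − 17.01 = 4.65 percentage points.

4.65 percentage points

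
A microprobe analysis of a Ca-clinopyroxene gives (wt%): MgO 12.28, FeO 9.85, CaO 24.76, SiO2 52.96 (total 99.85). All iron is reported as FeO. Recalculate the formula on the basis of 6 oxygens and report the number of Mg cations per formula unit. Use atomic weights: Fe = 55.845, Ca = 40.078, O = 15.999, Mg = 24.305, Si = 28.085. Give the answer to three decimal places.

0.691 Mg apfu

12.28 wt% MgO ÷ 40.304 g/mol = 0.30468 mol, giving 0.30468 Mg and 0.30468 O.
9.85 wt% FeO ÷ 71.844 g/mol = 0.13710 mol, giving 0.13710 Fe and 0.13710 O.
24.76 wt% CaO ÷ 56.077 g/mol = 0.44154 mol, giving 0.44154 Ca and 0.44154 O.
52.96 wt% SiO2 ÷ 60.083 g/mol = 0.88145 mol, giving 0.88145 Si and 1.76290 O.
Oxygen sums to 2.64622; scaling by 6/2.64622 = 2.26739 puts the formula on 6 O.
Mg: 0.30468 × 2.26739 = 0.691 atoms per formula unit.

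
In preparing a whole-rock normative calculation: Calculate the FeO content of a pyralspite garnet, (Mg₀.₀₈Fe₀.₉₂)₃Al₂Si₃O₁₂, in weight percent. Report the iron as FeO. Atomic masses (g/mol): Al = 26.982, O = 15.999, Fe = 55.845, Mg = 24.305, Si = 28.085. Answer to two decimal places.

Molar mass of (Mg₀.₀₈Fe₀.₉₂)₃Al₂Si₃O₁₂ = 0.24×24.305 + 2.76×55.845 + 2×26.982 + 3×28.085 + 12×15.999 = 490.172 g/mol.
Each formula unit contains 2.76 Fe, equivalent to 2.76/1 = 2.7600 mol FeO.
M(FeO) = 1×55.845 + 1×15.999 = 71.844 g/mol.
Mass of FeO per formula unit = 2.7600 × 71.844 = 198.289 g.
FeO wt% = 198.289 / 490.172 × 100 = 40.45%.

40.45 wt%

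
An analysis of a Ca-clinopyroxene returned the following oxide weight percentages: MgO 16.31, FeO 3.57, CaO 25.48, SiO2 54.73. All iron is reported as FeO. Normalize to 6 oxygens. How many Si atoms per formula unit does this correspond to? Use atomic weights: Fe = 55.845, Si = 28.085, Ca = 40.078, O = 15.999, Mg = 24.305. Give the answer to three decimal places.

2.002 Si apfu

16.31 wt% MgO ÷ 40.304 g/mol = 0.40467 mol, giving 0.40467 Mg and 0.40467 O.
3.57 wt% FeO ÷ 71.844 g/mol = 0.04969 mol, giving 0.04969 Fe and 0.04969 O.
25.48 wt% CaO ÷ 56.077 g/mol = 0.45438 mol, giving 0.45438 Ca and 0.45438 O.
54.73 wt% SiO2 ÷ 60.083 g/mol = 0.91091 mol, giving 0.91091 Si and 1.82182 O.
Oxygen sums to 2.73056; scaling by 6/2.73056 = 2.19735 puts the formula on 6 O.
Si: 0.91091 × 2.19735 = 2.002 atoms per formula unit.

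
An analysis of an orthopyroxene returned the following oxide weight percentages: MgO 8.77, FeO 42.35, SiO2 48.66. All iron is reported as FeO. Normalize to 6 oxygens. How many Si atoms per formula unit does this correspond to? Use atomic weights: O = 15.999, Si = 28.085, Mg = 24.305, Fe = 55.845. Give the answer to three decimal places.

8.77 wt% MgO ÷ 40.304 g/mol = 0.21760 mol, giving 0.21760 Mg and 0.21760 O.
42.35 wt% FeO ÷ 71.844 g/mol = 0.58947 mol, giving 0.58947 Fe and 0.58947 O.
48.66 wt% SiO2 ÷ 60.083 g/mol = 0.80988 mol, giving 0.80988 Si and 1.61976 O.
Oxygen sums to 2.42683; scaling by 6/2.42683 = 2.47236 puts the formula on 6 O.
Si: 0.80988 × 2.47236 = 2.002 atoms per formula unit.

2.002 Si apfu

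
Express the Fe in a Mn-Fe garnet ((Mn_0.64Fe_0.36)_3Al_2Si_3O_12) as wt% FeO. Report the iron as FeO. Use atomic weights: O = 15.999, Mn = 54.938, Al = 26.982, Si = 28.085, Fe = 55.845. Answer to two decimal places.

15.64 wt%

Formula mass = 496.001 g/mol.
1.08 Fe → 1.0800 mol FeO per formula unit; M(FeO) = 71.844, so FeO mass = 77.592 g.
77.592/496.001 × 100 = 15.64 wt%.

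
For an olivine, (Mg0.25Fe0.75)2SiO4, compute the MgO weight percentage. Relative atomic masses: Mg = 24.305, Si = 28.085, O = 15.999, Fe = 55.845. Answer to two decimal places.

Molar mass of (Mg0.25Fe0.75)2SiO4 = 0.50*24.305 + 1.50*55.845 + 1*28.085 + 4*15.999 = 188.001 g/mol.
Each formula unit contains 0.50 Mg, equivalent to 0.50/1 = 0.5000 mol MgO.
M(MgO) = 1×24.305 + 1×15.999 = 40.304 g/mol.
Mass of MgO per formula unit = 0.5000 × 40.304 = 20.152 g.
MgO wt% = 20.152 / 188.001 × 100 = 10.72%.

10.72 wt%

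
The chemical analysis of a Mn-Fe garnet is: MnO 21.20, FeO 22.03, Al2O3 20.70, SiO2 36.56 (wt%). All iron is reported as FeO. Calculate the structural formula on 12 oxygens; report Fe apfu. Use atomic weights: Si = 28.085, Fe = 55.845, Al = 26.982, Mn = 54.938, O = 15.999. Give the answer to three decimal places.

1.513 Fe apfu

21.20 wt% MnO ÷ 70.937 g/mol = 0.29886 mol, giving 0.29886 Mn and 0.29886 O.
22.03 wt% FeO ÷ 71.844 g/mol = 0.30664 mol, giving 0.30664 Fe and 0.30664 O.
20.70 wt% Al2O3 ÷ 101.961 g/mol = 0.20302 mol, giving 0.40604 Al and 0.60906 O.
36.56 wt% SiO2 ÷ 60.083 g/mol = 0.60849 mol, giving 0.60849 Si and 1.21698 O.
Oxygen sums to 2.43154; scaling by 12/2.43154 = 4.93514 puts the formula on 12 O.
Fe: 0.30664 × 4.93514 = 1.513 atoms per formula unit.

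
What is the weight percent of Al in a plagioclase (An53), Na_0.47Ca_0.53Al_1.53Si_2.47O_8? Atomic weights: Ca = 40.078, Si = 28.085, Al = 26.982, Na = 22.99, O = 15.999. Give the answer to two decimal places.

15.25 weight percent

M(Na_0.47Ca_0.53Al_1.53Si_2.47O_8) = 270.691 g/mol.
Al contributes 1.53 × 26.982 = 41.282 g per mole.
41.282/270.691 = 0.1525 → 15.25%.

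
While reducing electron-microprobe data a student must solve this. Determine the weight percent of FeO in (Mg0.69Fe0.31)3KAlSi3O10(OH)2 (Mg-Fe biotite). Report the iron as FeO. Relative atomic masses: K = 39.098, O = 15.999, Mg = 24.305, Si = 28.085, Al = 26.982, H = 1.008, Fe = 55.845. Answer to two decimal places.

14.96 wt%

Molar mass of (Mg0.69Fe0.31)3KAlSi3O10(OH)2 = 2.07*24.305 + 0.93*55.845 + 1*39.098 + 1*26.982 + 3*28.085 + 12*15.999 + 2*1.008 = 446.586 g/mol.
Each formula unit contains 0.93 Fe, equivalent to 0.93/1 = 0.9300 mol FeO.
M(FeO) = 1×55.845 + 1×15.999 = 71.844 g/mol.
Mass of FeO per formula unit = 0.9300 × 71.844 = 66.815 g.
FeO wt% = 66.815 / 446.586 × 100 = 14.96%.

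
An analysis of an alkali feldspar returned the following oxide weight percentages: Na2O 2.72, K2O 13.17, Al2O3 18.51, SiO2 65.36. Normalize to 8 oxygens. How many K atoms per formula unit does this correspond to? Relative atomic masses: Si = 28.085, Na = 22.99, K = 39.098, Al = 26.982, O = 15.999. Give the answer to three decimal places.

2.72 wt% Na2O ÷ 61.979 g/mol = 0.04389 mol, giving 0.08778 Na and 0.04389 O.
13.17 wt% K2O ÷ 94.195 g/mol = 0.13982 mol, giving 0.27964 K and 0.13982 O.
18.51 wt% Al2O3 ÷ 101.961 g/mol = 0.18154 mol, giving 0.36308 Al and 0.54462 O.
65.36 wt% SiO2 ÷ 60.083 g/mol = 1.08783 mol, giving 1.08783 Si and 2.17566 O.
Oxygen sums to 2.90399; scaling by 8/2.90399 = 2.75483 puts the formula on 8 O.
K: 0.27964 × 2.75483 = 0.770 atoms per formula unit.

0.770 K apfu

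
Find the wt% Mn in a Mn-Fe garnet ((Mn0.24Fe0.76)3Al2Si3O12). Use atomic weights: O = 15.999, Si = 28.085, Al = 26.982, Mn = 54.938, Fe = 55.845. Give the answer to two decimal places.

Formula mass = 0.72·54.938 + 2.28·55.845 + 2·26.982 + 3·28.085 + 12·15.999 = 497.089 g/mol, of which 39.555 g is Mn.
So Mn makes up 39.555/497.089 = 0.0796 of the mass, i.e. 7.96%.

7.96 wt%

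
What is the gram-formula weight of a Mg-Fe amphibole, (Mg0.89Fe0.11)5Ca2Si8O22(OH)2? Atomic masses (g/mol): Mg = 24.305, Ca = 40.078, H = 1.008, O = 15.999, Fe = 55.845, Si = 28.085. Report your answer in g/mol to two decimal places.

M = 4.45×24.305 + 0.55×55.845 + 2×40.078 + 8×28.085 + 24×15.999 + 2×1.008

829.70 g/mol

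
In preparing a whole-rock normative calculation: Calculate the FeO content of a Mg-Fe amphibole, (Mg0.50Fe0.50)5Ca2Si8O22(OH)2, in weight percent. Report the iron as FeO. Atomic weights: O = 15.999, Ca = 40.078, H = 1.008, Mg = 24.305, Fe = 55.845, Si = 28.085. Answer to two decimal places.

20.15 wt%

M((Mg0.50Fe0.50)5Ca2Si8O22(OH)2) = 891.203 g/mol; M(FeO) = 71.844 g/mol.
Moles FeO per formula unit = 2.50 Fe ÷ 1 = 2.5000.
FeO fraction = (2.5000 × 71.844) / 891.203 = 179.610/891.203 = 0.2015.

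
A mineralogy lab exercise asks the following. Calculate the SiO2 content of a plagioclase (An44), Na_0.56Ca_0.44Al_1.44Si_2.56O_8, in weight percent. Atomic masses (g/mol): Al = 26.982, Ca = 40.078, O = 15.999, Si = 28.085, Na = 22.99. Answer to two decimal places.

M(Na_0.56Ca_0.44Al_1.44Si_2.56O_8) = 269.252 g/mol; M(SiO2) = 60.083 g/mol.
Moles SiO2 per formula unit = 2.56 Si ÷ 1 = 2.5600.
SiO2 fraction = (2.5600 × 60.083) / 269.252 = 153.812/269.252 = 0.5713.

57.13 wt%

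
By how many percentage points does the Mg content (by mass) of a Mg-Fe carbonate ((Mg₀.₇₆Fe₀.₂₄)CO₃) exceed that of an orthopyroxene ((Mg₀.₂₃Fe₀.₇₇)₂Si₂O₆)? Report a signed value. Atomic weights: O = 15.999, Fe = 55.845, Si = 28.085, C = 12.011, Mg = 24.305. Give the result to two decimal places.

15.62 percentage points

First mineral: 18.472 g Mg in 91.883 g formula = 20.10 wt% Mg.
Second mineral: 11.180 g Mg in 249.346 g formula = 4.48 wt% Mg.
20.10% − 4.48% gives a difference of 15.62 percentage points.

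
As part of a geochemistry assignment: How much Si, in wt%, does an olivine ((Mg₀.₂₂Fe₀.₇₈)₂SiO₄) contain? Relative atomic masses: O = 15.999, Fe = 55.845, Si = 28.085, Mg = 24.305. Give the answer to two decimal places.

M((Mg₀.₂₂Fe₀.₇₈)₂SiO₄) = 189.893 g/mol.
Si contributes 1 × 28.085 = 28.085 g per mole.
28.085/189.893 = 0.1479 → 14.79%.

14.79 wt%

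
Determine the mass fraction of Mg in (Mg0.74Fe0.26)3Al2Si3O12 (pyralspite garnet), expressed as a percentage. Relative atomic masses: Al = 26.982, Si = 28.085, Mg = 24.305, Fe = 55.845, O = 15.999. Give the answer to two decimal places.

Molar mass of (Mg0.74Fe0.26)3Al2Si3O12: 2.22·24.305 + 0.78·55.845 + 2·26.982 + 3·28.085 + 12·15.999 = 427.723 g/mol.
Mass of Mg per formula unit: 2.22 × 24.305 = 53.957 g.
Weight fraction Mg = 53.957 / 427.723 = 0.1261.

12.61 mass %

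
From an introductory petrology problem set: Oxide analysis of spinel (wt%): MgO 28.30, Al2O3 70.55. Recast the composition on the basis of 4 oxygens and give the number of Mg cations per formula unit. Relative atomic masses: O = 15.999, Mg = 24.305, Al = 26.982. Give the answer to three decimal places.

MgO: 28.30/40.304 = 0.70216 mol → 0.70216 mol Mg, 0.70216 mol O.
Al2O3: 70.55/101.961 = 0.69193 mol → 1.38386 mol Al, 2.07579 mol O.
Total oxygen = 2.77795 mol. Normalization factor = 4/2.77795 = 1.43991.
Mg per 4 O = 0.70216 × 1.43991 = 1.011.

1.011 Mg apfu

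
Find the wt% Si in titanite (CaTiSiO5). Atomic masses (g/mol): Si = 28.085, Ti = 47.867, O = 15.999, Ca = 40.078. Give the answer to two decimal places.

14.33 wt%

Formula mass = 1·40.078 + 1·47.867 + 1·28.085 + 5·15.999 = 196.025 g/mol, of which 28.085 g is Si.
So Si makes up 28.085/196.025 = 0.1433 of the mass, i.e. 14.33%.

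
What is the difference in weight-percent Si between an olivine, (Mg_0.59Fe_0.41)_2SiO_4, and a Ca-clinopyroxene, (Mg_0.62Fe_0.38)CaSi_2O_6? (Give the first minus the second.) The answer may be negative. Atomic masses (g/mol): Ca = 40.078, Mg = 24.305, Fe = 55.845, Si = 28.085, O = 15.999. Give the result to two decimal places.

Si in (Mg_0.59Fe_0.41)_2SiO_4: molar mass 166.554 g/mol; 1×28.085 = 28.085 g → 16.86 wt%.
Si in (Mg_0.62Fe_0.38)CaSi_2O_6: molar mass 228.532 g/mol; 2×28.085 = 56.170 g → 24.58 wt%.
Difference = 16.86 − 24.58 = -7.72 percentage points.

-7.72 percentage points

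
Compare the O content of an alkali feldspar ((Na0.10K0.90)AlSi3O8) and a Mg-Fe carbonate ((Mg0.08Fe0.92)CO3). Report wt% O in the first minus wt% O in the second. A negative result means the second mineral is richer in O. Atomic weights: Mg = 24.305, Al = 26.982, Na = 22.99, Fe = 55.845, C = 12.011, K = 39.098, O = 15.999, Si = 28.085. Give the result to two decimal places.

First mineral: 127.992 g O in 276.716 g formula = 46.25 wt% O.
Second mineral: 47.997 g O in 113.330 g formula = 42.35 wt% O.
46.25% − 42.35% gives a difference of 3.90 percentage points.

3.90 percentage points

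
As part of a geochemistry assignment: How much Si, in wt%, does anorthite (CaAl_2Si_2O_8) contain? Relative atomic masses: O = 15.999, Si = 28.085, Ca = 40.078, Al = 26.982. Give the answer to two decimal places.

Molar mass of CaAl_2Si_2O_8: 1*40.078 + 2*26.982 + 2*28.085 + 8*15.999 = 278.204 g/mol.
Mass of Si per formula unit: 2 × 28.085 = 56.170 g.
Weight fraction Si = 56.170 / 278.204 = 0.2019.

20.19 wt%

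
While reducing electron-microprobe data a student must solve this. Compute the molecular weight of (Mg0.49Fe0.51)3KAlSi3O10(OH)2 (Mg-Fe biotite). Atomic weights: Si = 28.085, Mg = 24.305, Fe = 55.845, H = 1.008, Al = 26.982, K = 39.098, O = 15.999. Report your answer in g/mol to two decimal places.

The formula mass is the sum 1.47·24.305 + 1.53·55.845 + 1·39.098 + 1·26.982 + 3·28.085 + 12·15.999 + 2·1.008.

465.51 g/mol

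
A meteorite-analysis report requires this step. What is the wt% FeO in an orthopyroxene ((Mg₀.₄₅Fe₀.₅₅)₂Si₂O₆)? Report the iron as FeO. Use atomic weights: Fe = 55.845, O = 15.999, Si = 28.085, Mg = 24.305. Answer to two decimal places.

Molar mass of (Mg₀.₄₅Fe₀.₅₅)₂Si₂O₆ = 0.90*24.305 + 1.10*55.845 + 2*28.085 + 6*15.999 = 235.468 g/mol.
Each formula unit contains 1.10 Fe, equivalent to 1.10/1 = 1.1000 mol FeO.
M(FeO) = 1×55.845 + 1×15.999 = 71.844 g/mol.
Mass of FeO per formula unit = 1.1000 × 71.844 = 79.028 g.
FeO wt% = 79.028 / 235.468 × 100 = 33.56%.

33.56 wt%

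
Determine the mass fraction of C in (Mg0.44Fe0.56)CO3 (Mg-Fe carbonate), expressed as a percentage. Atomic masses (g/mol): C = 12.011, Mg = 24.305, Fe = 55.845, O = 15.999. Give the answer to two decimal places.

11.78 weight percent

Formula mass = 0.44·24.305 + 0.56·55.845 + 1·12.011 + 3·15.999 = 101.975 g/mol, of which 12.011 g is C.
So C makes up 12.011/101.975 = 0.1178 of the mass, i.e. 11.78%.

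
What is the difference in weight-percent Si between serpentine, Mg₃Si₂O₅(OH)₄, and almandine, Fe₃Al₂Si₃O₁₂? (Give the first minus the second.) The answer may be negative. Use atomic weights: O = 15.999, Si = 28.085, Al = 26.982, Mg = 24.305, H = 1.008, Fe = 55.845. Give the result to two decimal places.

3.34 percentage points

First mineral: 56.170 g Si in 277.108 g formula = 20.27 wt% Si.
Second mineral: 84.255 g Si in 497.742 g formula = 16.93 wt% Si.
20.27% − 16.93% gives a difference of 3.34 percentage points.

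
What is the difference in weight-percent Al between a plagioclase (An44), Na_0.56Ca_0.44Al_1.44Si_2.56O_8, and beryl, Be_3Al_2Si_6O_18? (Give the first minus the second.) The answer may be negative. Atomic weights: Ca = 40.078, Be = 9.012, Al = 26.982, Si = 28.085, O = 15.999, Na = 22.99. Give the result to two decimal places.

4.39 percentage points

Al in Na_0.56Ca_0.44Al_1.44Si_2.56O_8: molar mass 269.252 g/mol; 1.44×26.982 = 38.854 g → 14.43 wt%.
Al in Be_3Al_2Si_6O_18: molar mass 537.492 g/mol; 2×26.982 = 53.964 g → 10.04 wt%.
Difference = 14.43 − 10.04 = 4.39 percentage points.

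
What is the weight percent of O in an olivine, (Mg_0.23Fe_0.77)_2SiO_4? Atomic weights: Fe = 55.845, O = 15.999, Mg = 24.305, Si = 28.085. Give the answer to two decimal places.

33.81 weight percent

M((Mg_0.23Fe_0.77)_2SiO_4) = 189.263 g/mol.
O contributes 4 × 15.999 = 63.996 g per mole.
63.996/189.263 = 0.3381 → 33.81%.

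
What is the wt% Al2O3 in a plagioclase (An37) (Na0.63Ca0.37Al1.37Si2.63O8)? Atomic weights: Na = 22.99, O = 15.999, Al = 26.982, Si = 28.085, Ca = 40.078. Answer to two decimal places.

Molar mass of Na0.63Ca0.37Al1.37Si2.63O8 = 0.63×22.99 + 0.37×40.078 + 1.37×26.982 + 2.63×28.085 + 8×15.999 = 268.133 g/mol.
Each formula unit contains 1.37 Al, equivalent to 1.37/2 = 0.6850 mol Al2O3.
M(Al2O3) = 2×26.982 + 3×15.999 = 101.961 g/mol.
Mass of Al2O3 per formula unit = 0.6850 × 101.961 = 69.843 g.
Al2O3 wt% = 69.843 / 268.133 × 100 = 26.05%.

26.05 wt%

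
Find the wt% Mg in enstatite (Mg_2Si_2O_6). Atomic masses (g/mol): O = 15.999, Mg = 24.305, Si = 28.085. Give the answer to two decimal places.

24.21 mass %

M(Mg_2Si_2O_6) = 200.774 g/mol.
Mg contributes 2 × 24.305 = 48.610 g per mole.
48.610/200.774 = 0.2421 → 24.21%.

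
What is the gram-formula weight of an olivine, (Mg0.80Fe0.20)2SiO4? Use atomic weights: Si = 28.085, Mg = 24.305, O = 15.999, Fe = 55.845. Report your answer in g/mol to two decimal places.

153.31 g/mol

Mg: 1.60 × 24.305 = 38.8880
Fe: 0.40 × 55.845 = 22.3380
Si: 1 × 28.085 = 28.0850
O: 4 × 15.999 = 63.9960
Summing the contributions gives the formula mass.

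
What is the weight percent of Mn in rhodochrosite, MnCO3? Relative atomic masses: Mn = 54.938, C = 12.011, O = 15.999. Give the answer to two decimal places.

47.79 weight percent

Molar mass of MnCO3: 1×54.938 + 1×12.011 + 3×15.999 = 114.946 g/mol.
Mass of Mn per formula unit: 1 × 54.938 = 54.938 g.
Weight fraction Mn = 54.938 / 114.946 = 0.4779.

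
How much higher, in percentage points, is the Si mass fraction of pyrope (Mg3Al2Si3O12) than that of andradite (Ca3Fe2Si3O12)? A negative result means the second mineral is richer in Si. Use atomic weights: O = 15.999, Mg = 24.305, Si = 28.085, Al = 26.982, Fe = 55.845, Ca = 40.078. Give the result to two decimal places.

Si in Mg3Al2Si3O12: molar mass 403.122 g/mol; 3×28.085 = 84.255 g → 20.90 wt%.
Si in Ca3Fe2Si3O12: molar mass 508.167 g/mol; 3×28.085 = 84.255 g → 16.58 wt%.
Difference = 20.90 − 16.58 = 4.32 percentage points.

4.32 percentage points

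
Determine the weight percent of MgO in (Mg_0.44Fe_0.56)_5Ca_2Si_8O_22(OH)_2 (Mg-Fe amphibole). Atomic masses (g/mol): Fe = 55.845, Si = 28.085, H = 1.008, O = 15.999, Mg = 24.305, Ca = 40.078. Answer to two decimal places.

9.84 wt%

Molar mass of (Mg_0.44Fe_0.56)_5Ca_2Si_8O_22(OH)_2 = 2.20*24.305 + 2.80*55.845 + 2*40.078 + 8*28.085 + 24*15.999 + 2*1.008 = 900.665 g/mol.
Each formula unit contains 2.20 Mg, equivalent to 2.20/1 = 2.2000 mol MgO.
M(MgO) = 1×24.305 + 1×15.999 = 40.304 g/mol.
Mass of MgO per formula unit = 2.2000 × 40.304 = 88.669 g.
MgO wt% = 88.669 / 900.665 × 100 = 9.84%.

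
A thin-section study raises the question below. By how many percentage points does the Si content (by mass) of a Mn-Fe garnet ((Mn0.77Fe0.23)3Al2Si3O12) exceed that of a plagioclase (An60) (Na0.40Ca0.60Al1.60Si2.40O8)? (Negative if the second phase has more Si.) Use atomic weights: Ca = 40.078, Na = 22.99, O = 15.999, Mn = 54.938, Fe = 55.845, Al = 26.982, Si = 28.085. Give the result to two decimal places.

Si in (Mn0.77Fe0.23)3Al2Si3O12: molar mass 495.647 g/mol; 3×28.085 = 84.255 g → 17.00 wt%.
Si in Na0.40Ca0.60Al1.60Si2.40O8: molar mass 271.810 g/mol; 2.40×28.085 = 67.404 g → 24.80 wt%.
Difference = 17.00 − 24.80 = -7.80 percentage points.

-7.80 percentage points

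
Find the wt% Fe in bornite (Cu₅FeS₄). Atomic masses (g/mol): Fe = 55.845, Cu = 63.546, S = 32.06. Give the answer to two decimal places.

11.13 wt%

Formula mass = 5×63.546 + 1×55.845 + 4×32.06 = 501.815 g/mol, of which 55.845 g is Fe.
So Fe makes up 55.845/501.815 = 0.1113 of the mass, i.e. 11.13%.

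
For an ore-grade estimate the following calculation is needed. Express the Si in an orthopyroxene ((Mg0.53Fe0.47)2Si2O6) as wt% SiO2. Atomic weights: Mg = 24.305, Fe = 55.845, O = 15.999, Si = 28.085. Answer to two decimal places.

Molar mass of (Mg0.53Fe0.47)2Si2O6 = 1.06*24.305 + 0.94*55.845 + 2*28.085 + 6*15.999 = 230.422 g/mol.
Each formula unit contains 2 Si, equivalent to 2/1 = 2.0000 mol SiO2.
M(SiO2) = 1×28.085 + 2×15.999 = 60.083 g/mol.
Mass of SiO2 per formula unit = 2.0000 × 60.083 = 120.166 g.
SiO2 wt% = 120.166 / 230.422 × 100 = 52.15%.

52.15 wt%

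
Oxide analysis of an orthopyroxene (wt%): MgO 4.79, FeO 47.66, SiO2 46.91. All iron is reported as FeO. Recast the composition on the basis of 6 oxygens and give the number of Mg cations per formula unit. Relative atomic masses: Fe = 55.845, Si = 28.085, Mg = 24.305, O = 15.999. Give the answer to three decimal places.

4.79 wt% MgO ÷ 40.304 g/mol = 0.11885 mol, giving 0.11885 Mg and 0.11885 O.
47.66 wt% FeO ÷ 71.844 g/mol = 0.66338 mol, giving 0.66338 Fe and 0.66338 O.
46.91 wt% SiO2 ÷ 60.083 g/mol = 0.78075 mol, giving 0.78075 Si and 1.56150 O.
Oxygen sums to 2.34373; scaling by 6/2.34373 = 2.56002 puts the formula on 6 O.
Mg: 0.11885 × 2.56002 = 0.304 atoms per formula unit.

0.304 Mg apfu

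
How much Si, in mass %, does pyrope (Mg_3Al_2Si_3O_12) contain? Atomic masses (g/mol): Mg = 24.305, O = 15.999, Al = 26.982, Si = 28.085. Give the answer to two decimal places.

Formula mass = 3×24.305 + 2×26.982 + 3×28.085 + 12×15.999 = 403.122 g/mol, of which 84.255 g is Si.
So Si makes up 84.255/403.122 = 0.2090 of the mass, i.e. 20.90%.

20.90 mass %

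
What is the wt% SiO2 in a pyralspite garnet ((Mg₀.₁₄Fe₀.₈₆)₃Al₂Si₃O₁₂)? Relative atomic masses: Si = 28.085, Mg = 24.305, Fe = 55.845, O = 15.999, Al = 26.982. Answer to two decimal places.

Molar mass of (Mg₀.₁₄Fe₀.₈₆)₃Al₂Si₃O₁₂ = 0.42·24.305 + 2.58·55.845 + 2·26.982 + 3·28.085 + 12·15.999 = 484.495 g/mol.
Each formula unit contains 3 Si, equivalent to 3/1 = 3.0000 mol SiO2.
M(SiO2) = 1×28.085 + 2×15.999 = 60.083 g/mol.
Mass of SiO2 per formula unit = 3.0000 × 60.083 = 180.249 g.
SiO2 wt% = 180.249 / 484.495 × 100 = 37.20%.

37.20 wt%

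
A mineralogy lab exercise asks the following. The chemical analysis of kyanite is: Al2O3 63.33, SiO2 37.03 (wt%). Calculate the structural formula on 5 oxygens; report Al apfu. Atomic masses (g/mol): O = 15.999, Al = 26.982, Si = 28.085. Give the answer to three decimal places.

2.006 Al apfu

Al2O3 (M=101.961): mol = 0.62112; Al = 1.24224, O = 1.86336.
SiO2 (M=60.083): mol = 0.61631; Si = 0.61631, O = 1.23262.
ΣO = 3.09598; factor = 5/ΣO = 1.61500.
Al apfu = 1.24224 × 1.61500 = 2.006.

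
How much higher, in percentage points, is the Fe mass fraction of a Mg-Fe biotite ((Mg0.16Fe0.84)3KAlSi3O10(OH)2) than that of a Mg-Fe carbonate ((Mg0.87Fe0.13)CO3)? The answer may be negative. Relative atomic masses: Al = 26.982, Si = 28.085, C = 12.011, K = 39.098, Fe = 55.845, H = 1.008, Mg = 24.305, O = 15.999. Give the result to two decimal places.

M((Mg0.16Fe0.84)3KAlSi3O10(OH)2) = 496.735 g/mol, so wt% Fe = 140.729/496.735 × 100 = 28.33%.
M((Mg0.87Fe0.13)CO3) = 88.413 g/mol, so wt% Fe = 7.260/88.413 × 100 = 8.21%.
28.33 − 8.21 = 20.12 pp.

20.12 percentage points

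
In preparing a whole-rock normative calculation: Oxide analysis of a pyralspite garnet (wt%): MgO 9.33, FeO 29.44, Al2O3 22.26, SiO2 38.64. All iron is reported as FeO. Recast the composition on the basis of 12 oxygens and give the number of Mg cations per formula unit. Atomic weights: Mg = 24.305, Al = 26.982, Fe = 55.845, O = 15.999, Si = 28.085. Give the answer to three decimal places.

1.076 Mg apfu

MgO: 9.33/40.304 = 0.23149 mol → 0.23149 mol Mg, 0.23149 mol O.
FeO: 29.44/71.844 = 0.40978 mol → 0.40978 mol Fe, 0.40978 mol O.
Al2O3: 22.26/101.961 = 0.21832 mol → 0.43664 mol Al, 0.65496 mol O.
SiO2: 38.64/60.083 = 0.64311 mol → 0.64311 mol Si, 1.28622 mol O.
Total oxygen = 2.58245 mol. Normalization factor = 12/2.58245 = 4.64675.
Mg per 12 O = 0.23149 × 4.64675 = 1.076.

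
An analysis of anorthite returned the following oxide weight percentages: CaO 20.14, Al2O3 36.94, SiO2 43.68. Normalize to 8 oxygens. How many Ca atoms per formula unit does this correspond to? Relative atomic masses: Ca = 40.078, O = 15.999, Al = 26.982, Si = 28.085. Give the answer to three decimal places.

20.14 wt% CaO ÷ 56.077 g/mol = 0.35915 mol, giving 0.35915 Ca and 0.35915 O.
36.94 wt% Al2O3 ÷ 101.961 g/mol = 0.36230 mol, giving 0.72460 Al and 1.08690 O.
43.68 wt% SiO2 ÷ 60.083 g/mol = 0.72699 mol, giving 0.72699 Si and 1.45398 O.
Oxygen sums to 2.90003; scaling by 8/2.90003 = 2.75859 puts the formula on 8 O.
Ca: 0.35915 × 2.75859 = 0.991 atoms per formula unit.

0.991 Ca apfu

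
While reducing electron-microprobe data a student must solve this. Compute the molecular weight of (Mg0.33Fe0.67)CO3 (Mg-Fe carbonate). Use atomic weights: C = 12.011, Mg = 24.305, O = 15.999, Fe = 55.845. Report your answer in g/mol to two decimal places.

The formula mass is the sum 0.33×24.305 + 0.67×55.845 + 1×12.011 + 3×15.999.

105.44 g/mol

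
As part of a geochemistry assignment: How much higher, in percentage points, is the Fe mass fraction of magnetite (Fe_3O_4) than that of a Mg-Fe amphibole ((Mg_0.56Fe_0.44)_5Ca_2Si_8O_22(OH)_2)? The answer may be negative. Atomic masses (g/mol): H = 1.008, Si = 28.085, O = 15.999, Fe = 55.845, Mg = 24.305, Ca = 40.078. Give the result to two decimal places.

Fe in Fe_3O_4: molar mass 231.531 g/mol; 3×55.845 = 167.535 g → 72.36 wt%.
Fe in (Mg_0.56Fe_0.44)_5Ca_2Si_8O_22(OH)_2: molar mass 881.741 g/mol; 2.20×55.845 = 122.859 g → 13.93 wt%.
Difference = 72.36 − 13.93 = 58.43 percentage points.

58.43 percentage points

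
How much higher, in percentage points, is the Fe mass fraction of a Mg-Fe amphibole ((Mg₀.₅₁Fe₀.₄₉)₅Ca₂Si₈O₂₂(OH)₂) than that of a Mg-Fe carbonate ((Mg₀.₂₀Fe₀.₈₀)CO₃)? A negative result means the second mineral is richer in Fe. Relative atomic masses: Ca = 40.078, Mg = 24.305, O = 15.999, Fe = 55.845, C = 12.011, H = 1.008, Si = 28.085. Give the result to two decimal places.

M((Mg₀.₅₁Fe₀.₄₉)₅Ca₂Si₈O₂₂(OH)₂) = 889.626 g/mol, so wt% Fe = 136.820/889.626 × 100 = 15.38%.
M((Mg₀.₂₀Fe₀.₈₀)CO₃) = 109.545 g/mol, so wt% Fe = 44.676/109.545 × 100 = 40.78%.
15.38 − 40.78 = -25.40 pp.

-25.40 percentage points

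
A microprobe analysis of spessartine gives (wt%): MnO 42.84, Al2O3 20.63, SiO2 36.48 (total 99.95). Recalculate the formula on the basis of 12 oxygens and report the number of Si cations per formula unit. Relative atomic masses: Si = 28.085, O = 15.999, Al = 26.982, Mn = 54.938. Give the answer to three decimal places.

3.004 Si apfu

MnO: 42.84/70.937 = 0.60392 mol → 0.60392 mol Mn, 0.60392 mol O.
Al2O3: 20.63/101.961 = 0.20233 mol → 0.40466 mol Al, 0.60699 mol O.
SiO2: 36.48/60.083 = 0.60716 mol → 0.60716 mol Si, 1.21432 mol O.
Total oxygen = 2.42523 mol. Normalization factor = 12/2.42523 = 4.94798.
Si per 12 O = 0.60716 × 4.94798 = 3.004.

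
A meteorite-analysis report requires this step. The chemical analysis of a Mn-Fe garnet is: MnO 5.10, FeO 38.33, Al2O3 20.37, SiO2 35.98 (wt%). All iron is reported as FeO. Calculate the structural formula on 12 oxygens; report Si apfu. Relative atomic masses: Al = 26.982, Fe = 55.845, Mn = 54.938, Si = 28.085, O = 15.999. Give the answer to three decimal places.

MnO (M=70.937): mol = 0.07189; Mn = 0.07189, O = 0.07189.
FeO (M=71.844): mol = 0.53352; Fe = 0.53352, O = 0.53352.
Al2O3 (M=101.961): mol = 0.19978; Al = 0.39956, O = 0.59934.
SiO2 (M=60.083): mol = 0.59884; Si = 0.59884, O = 1.19768.
ΣO = 2.40243; factor = 12/ΣO = 4.99494.
Si apfu = 0.59884 × 4.99494 = 2.991.

2.991 Si apfu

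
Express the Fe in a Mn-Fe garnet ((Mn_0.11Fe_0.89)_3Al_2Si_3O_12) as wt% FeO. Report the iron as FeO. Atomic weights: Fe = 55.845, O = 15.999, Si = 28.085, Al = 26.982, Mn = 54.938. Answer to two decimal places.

38.56 wt%

Molar mass of (Mn_0.11Fe_0.89)_3Al_2Si_3O_12 = 0.33*54.938 + 2.67*55.845 + 2*26.982 + 3*28.085 + 12*15.999 = 497.443 g/mol.
Each formula unit contains 2.67 Fe, equivalent to 2.67/1 = 2.6700 mol FeO.
M(FeO) = 1×55.845 + 1×15.999 = 71.844 g/mol.
Mass of FeO per formula unit = 2.6700 × 71.844 = 191.823 g.
FeO wt% = 191.823 / 497.443 × 100 = 38.56%.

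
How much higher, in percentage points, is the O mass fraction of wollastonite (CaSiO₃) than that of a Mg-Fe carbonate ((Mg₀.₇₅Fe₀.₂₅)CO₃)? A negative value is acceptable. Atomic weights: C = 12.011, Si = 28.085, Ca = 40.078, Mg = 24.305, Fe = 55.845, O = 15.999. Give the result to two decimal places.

-10.74 percentage points

M(CaSiO₃) = 116.160 g/mol, so wt% O = 47.997/116.160 × 100 = 41.32%.
M((Mg₀.₇₅Fe₀.₂₅)CO₃) = 92.198 g/mol, so wt% O = 47.997/92.198 × 100 = 52.06%.
41.32 − 52.06 = -10.74 pp.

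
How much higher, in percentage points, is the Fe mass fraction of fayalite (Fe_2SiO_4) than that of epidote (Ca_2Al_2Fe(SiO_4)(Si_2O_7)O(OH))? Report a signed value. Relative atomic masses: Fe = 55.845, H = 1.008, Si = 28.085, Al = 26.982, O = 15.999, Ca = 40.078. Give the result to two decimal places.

Fe in Fe_2SiO_4: molar mass 203.771 g/mol; 2×55.845 = 111.690 g → 54.81 wt%.
Fe in Ca_2Al_2Fe(SiO_4)(Si_2O_7)O(OH): molar mass 483.215 g/mol; 1×55.845 = 55.845 g → 11.56 wt%.
Difference = 54.81 − 11.56 = 43.25 percentage points.

43.25 percentage points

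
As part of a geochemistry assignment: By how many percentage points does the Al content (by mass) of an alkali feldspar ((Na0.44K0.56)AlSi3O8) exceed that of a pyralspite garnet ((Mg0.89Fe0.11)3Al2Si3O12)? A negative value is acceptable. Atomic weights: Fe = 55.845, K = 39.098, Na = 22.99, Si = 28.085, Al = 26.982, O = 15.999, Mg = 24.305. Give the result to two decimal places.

-3.10 percentage points

Al in (Na0.44K0.56)AlSi3O8: molar mass 271.239 g/mol; 1×26.982 = 26.982 g → 9.95 wt%.
Al in (Mg0.89Fe0.11)3Al2Si3O12: molar mass 413.530 g/mol; 2×26.982 = 53.964 g → 13.05 wt%.
Difference = 9.95 − 13.05 = -3.10 percentage points.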